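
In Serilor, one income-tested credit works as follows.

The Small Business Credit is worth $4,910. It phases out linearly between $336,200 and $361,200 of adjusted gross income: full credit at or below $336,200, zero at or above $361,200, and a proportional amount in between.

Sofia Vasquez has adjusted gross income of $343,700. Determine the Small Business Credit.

$3,437

Small Business Credit: $343,700 is $7,500 into a $25,000 phase-out range, leaving 17,500/25,000 of the credit: $4,910 × 17,500/25,000 = $3,437.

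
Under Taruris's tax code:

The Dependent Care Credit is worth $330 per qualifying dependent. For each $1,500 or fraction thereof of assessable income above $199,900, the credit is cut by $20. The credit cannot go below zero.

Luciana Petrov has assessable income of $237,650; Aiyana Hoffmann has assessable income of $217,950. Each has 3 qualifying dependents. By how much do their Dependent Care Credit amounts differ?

Luciana ($237,650): Dependent Care Credit: base = 3 × $330 = $990. income exceeds $199,900 by $37,750, which is 26 full-or-partial $1,500 increments; reduction = 26 × $20 = $520, leaving $470.
Aiyana ($217,950): Dependent Care Credit: base = 3 × $330 = $990. income exceeds $199,900 by $18,050, which is 13 full-or-partial $1,500 increments; reduction = 13 × $20 = $260, leaving $730.
Difference: |$470 − $730| = $260.

$260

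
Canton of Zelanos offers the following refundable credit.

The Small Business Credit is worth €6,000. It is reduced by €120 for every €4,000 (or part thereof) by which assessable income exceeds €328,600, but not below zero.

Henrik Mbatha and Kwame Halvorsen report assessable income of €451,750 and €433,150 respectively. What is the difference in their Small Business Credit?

Henrik (€451,750): Small Business Credit: income exceeds €328,600 by €123,150, which is 31 full-or-partial €4,000 increments; reduction = 31 × €120 = €3,720, leaving €2,280.
Kwame (€433,150): Small Business Credit: income exceeds €328,600 by €104,550, which is 27 full-or-partial €4,000 increments; reduction = 27 × €120 = €3,240, leaving €2,760.
Difference: |€2,280 − €2,760| = €480.

€480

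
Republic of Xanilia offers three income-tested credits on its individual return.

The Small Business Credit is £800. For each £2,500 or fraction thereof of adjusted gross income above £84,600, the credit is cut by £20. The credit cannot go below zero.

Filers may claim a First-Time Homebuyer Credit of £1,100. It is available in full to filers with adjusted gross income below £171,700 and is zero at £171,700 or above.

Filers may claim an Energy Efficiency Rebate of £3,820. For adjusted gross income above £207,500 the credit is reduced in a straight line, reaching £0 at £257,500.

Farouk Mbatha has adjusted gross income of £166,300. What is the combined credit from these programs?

Small Business Credit: income exceeds £84,600 by £81,700, which is 33 full-or-partial £2,500 increments; reduction = 33 × £20 = £660, leaving £140.
First-Time Homebuyer Credit: £166,300 is below the £171,700 cutoff, so the full £1,100 applies.
Energy Efficiency Rebate: £166,300 is at or below the £207,500 threshold, so the full £3,820 applies.
Total: £140 + £1,100 + £3,820 = £5,060.

£5,060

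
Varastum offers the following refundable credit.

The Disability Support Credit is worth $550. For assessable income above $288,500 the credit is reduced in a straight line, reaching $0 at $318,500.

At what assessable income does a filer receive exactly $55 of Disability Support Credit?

$55 is 55/550 of the full $550, so 495/550 of the $30,000 range has been used: income = $288,500 + $30,000 × 495/550 = $315,500.

$315,500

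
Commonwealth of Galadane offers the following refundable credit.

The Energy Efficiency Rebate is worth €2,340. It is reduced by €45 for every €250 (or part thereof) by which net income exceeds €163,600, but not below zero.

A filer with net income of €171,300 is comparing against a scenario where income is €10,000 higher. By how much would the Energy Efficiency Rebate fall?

€945

At €171,300 — income exceeds €163,600 by €7,700, which is 31 full-or-partial €250 increments; reduction = 31 × €45 = €1,395, leaving €945.
At €181,300 — income exceeds €163,600 by €17,700 → 71 increments × €45 = €3,195 ≥ base, so the credit is €0.
Lost: €945 − €0 = €945.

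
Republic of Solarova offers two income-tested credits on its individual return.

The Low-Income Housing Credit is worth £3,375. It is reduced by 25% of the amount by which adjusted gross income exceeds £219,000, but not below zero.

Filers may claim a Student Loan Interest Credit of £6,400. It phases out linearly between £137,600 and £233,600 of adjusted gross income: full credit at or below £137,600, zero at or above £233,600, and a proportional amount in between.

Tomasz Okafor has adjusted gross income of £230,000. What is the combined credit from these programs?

Low-Income Housing Credit: 25% of the £11,000 excess over £219,000 is £2,750; credit = £3,375 − £2,750 = £625.
Student Loan Interest Credit: £230,000 is £92,400 into a £96,000 phase-out range, leaving 3,600/96,000 of the credit: £6,400 × 3,600/96,000 = £240.
Total: £625 + £240 = £865.

£865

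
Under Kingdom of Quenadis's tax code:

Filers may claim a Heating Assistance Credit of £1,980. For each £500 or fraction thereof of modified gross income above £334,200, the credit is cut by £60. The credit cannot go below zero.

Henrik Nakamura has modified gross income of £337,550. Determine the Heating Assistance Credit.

Heating Assistance Credit: income exceeds £334,200 by £3,350, which is 7 full-or-partial £500 increments; reduction = 7 × £60 = £420, leaving £1,560.

£1,560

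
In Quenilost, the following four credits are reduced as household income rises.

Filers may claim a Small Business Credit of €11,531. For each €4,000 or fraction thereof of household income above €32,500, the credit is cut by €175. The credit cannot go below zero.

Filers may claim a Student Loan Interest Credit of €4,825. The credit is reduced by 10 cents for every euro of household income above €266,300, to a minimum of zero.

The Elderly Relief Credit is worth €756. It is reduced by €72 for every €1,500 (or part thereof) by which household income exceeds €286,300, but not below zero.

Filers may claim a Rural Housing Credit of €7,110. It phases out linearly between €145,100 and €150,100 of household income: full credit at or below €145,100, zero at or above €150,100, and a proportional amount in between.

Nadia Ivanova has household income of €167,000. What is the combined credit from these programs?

€11,162

Small Business Credit: income exceeds €32,500 by €134,500, which is 34 full-or-partial €4,000 increments; reduction = 34 × €175 = €5,950, leaving €5,581.
Student Loan Interest Credit: €167,000 is at or below the €266,300 threshold, so the full €4,825 applies.
Elderly Relief Credit: €167,000 is at or below the €286,300 threshold, so the full €756 applies.
Rural Housing Credit: €167,000 is at or above €150,100, so the credit is €0.
Total: €5,581 + €4,825 + €756 + €0 = €11,162.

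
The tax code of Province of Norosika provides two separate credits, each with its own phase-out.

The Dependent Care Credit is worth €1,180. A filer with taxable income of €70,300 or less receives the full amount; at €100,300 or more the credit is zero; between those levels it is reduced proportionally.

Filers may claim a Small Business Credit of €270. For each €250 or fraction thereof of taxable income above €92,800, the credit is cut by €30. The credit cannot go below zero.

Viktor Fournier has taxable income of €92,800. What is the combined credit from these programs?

€565

Dependent Care Credit: €92,800 is €22,500 into a €30,000 phase-out range, leaving 7,500/30,000 of the credit: €1,180 × 7,500/30,000 = €295.
Small Business Credit: €92,800 is at or below the €92,800 threshold, so the full €270 applies.
Total: €295 + €270 = €565.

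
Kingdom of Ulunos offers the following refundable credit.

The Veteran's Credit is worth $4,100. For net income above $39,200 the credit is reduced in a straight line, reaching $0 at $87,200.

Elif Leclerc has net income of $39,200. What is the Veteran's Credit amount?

Veteran's Credit: $39,200 is at or below the $39,200 threshold, so the full $4,100 applies.

$4,100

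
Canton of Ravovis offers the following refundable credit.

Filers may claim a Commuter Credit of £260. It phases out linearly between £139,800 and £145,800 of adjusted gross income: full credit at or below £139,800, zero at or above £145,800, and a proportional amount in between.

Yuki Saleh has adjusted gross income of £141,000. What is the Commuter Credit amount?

Commuter Credit: £141,000 is £1,200 into a £6,000 phase-out range, leaving 4,800/6,000 of the credit: £260 × 4,800/6,000 = £208.

£208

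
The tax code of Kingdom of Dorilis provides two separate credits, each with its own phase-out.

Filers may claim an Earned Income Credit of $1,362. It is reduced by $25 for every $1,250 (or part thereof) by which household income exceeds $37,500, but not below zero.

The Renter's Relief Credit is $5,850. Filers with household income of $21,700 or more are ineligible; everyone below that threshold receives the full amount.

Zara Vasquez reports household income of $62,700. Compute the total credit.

$837

Earned Income Credit: income exceeds $37,500 by $25,200, which is 21 full-or-partial $1,250 increments; reduction = 21 × $25 = $525, leaving $837.
Renter's Relief Credit: $62,700 meets or exceeds the $21,700 cutoff, so the credit is $0.
Total: $837 + $0 = $837.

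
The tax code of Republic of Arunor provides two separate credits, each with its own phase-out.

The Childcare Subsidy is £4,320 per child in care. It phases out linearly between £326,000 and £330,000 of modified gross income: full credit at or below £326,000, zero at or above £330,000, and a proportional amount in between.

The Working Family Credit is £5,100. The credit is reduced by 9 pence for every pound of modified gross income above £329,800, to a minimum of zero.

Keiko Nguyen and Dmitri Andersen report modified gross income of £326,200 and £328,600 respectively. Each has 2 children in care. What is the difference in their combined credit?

£5,184

Keiko (£326,200): Childcare Subsidy: base = 2 × £4,320 = £8,640. £326,200 is £200 into a £4,000 phase-out range, leaving 3,800/4,000 of the credit: £8,640 × 3,800/4,000 = £8,208. Working Family Credit: £326,200 is at or below the £329,800 threshold, so the full £5,100 applies. total £8,208 + £5,100 = £13,308
Dmitri (£328,600): Childcare Subsidy: base = 2 × £4,320 = £8,640. £328,600 is £2,600 into a £4,000 phase-out range, leaving 1,400/4,000 of the credit: £8,640 × 1,400/4,000 = £3,024. Working Family Credit: £328,600 is at or below the £329,800 threshold, so the full £5,100 applies. total £3,024 + £5,100 = £8,124
Difference: |£13,308 − £8,124| = £5,184.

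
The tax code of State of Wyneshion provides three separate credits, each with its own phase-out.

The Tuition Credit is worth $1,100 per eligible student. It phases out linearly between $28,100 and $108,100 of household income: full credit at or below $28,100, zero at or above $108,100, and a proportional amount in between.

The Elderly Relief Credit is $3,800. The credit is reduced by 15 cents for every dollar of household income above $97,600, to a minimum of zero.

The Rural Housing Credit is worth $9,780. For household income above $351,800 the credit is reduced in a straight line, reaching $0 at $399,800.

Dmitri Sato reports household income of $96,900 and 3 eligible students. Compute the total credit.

Tuition Credit: base = 3 × $1,100 = $3,300. $96,900 is $68,800 into a $80,000 phase-out range, leaving 11,200/80,000 of the credit: $3,300 × 11,200/80,000 = $462.
Elderly Relief Credit: $96,900 is at or below the $97,600 threshold, so the full $3,800 applies.
Rural Housing Credit: $96,900 is at or below the $351,800 threshold, so the full $9,780 applies.
Total: $462 + $3,800 + $9,780 = $14,042.

$14,042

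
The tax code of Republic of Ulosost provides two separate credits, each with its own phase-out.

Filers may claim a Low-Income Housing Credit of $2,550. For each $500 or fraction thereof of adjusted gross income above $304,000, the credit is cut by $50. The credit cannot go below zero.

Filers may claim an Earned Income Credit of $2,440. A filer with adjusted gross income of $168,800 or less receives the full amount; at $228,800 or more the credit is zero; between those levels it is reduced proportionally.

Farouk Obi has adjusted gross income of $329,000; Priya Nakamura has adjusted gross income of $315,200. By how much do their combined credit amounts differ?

$1,350

Farouk ($329,000): Low-Income Housing Credit: income exceeds $304,000 by $25,000, which is 50 full-or-partial $500 increments; reduction = 50 × $50 = $2,500, leaving $50. Earned Income Credit: $329,000 is at or above $228,800, so the credit is $0. total $50 + $0 = $50
Priya ($315,200): Low-Income Housing Credit: income exceeds $304,000 by $11,200, which is 23 full-or-partial $500 increments; reduction = 23 × $50 = $1,150, leaving $1,400. Earned Income Credit: $315,200 is at or above $228,800, so the credit is $0. total $1,400 + $0 = $1,400
Difference: |$50 − $1,400| = $1,350.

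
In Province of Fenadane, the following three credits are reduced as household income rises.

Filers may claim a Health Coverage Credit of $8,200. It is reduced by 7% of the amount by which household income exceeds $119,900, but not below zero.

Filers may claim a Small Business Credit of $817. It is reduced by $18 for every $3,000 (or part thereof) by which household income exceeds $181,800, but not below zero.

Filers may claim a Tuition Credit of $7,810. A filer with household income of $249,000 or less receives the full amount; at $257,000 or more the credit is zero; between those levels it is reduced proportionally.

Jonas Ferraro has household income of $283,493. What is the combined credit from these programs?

$205

Health Coverage Credit: 7% of the $163,593 excess over $119,900 is $11,451.51 ≥ base, so the credit is $0.
Small Business Credit: income exceeds $181,800 by $101,693, which is 34 full-or-partial $3,000 increments; reduction = 34 × $18 = $612, leaving $205.
Tuition Credit: $283,493 is at or above $257,000, so the credit is $0.
Total: $0 + $205 + $0 = $205.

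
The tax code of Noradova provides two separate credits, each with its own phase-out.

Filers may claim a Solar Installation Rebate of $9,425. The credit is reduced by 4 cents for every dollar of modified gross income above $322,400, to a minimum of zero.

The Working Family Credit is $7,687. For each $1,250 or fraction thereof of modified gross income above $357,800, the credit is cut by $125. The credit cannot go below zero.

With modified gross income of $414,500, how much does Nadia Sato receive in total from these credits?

Solar Installation Rebate: 4% of the $92,100 excess over $322,400 is $3,684; credit = $9,425 − $3,684 = $5,741.
Working Family Credit: income exceeds $357,800 by $56,700, which is 46 full-or-partial $1,250 increments; reduction = 46 × $125 = $5,750, leaving $1,937.
Total: $5,741 + $1,937 = $7,678.

$7,678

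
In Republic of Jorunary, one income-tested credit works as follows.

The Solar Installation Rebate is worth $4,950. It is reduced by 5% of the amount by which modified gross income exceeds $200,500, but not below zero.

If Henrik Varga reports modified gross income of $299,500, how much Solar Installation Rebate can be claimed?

$0

Solar Installation Rebate: 5% of the $99,000 excess over $200,500 is $4,950 ≥ base, so the credit is $0.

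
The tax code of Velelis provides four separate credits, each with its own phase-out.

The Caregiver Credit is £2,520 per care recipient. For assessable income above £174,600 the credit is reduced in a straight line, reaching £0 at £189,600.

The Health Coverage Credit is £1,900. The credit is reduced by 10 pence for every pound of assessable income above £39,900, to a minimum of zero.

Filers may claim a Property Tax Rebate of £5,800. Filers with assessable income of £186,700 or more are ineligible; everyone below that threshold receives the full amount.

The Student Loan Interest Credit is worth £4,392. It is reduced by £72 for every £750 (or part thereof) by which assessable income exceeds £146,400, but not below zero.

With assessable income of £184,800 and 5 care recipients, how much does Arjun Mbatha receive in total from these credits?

Caregiver Credit: base = 5 × £2,520 = £12,600. £184,800 is £10,200 into a £15,000 phase-out range, leaving 4,800/15,000 of the credit: £12,600 × 4,800/15,000 = £4,032.
Health Coverage Credit: 10% of the £144,900 excess over £39,900 is £14,490 ≥ base, so the credit is £0.
Property Tax Rebate: £184,800 is below the £186,700 cutoff, so the full £5,800 applies.
Student Loan Interest Credit: income exceeds £146,400 by £38,400, which is 52 full-or-partial £750 increments; reduction = 52 × £72 = £3,744, leaving £648.
Total: £4,032 + £0 + £5,800 + £648 = £10,480.

£10,480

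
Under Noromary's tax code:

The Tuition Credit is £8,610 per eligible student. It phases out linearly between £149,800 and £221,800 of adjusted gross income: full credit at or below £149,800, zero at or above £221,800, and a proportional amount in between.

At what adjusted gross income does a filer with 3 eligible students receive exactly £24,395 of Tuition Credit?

Full credit = 3 × £8,610 = £25,830.
£24,395 is 24,395/25,830 of the full £25,830, so 1,435/25,830 of the £72,000 range has been used: income = £149,800 + £72,000 × 1,435/25,830 = £153,800.

£153,800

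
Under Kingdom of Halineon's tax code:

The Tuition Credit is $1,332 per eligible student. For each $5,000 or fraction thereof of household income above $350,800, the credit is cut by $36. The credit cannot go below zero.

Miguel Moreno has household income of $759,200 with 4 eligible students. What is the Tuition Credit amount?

$2,376

Tuition Credit: base = 4 × $1,332 = $5,328. income exceeds $350,800 by $408,400, which is 82 full-or-partial $5,000 increments; reduction = 82 × $36 = $2,952, leaving $2,376.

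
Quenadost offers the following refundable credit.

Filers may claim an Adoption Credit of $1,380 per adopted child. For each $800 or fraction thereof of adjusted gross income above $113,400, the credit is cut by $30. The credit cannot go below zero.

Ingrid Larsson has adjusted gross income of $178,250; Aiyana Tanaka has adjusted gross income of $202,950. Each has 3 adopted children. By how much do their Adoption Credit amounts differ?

Ingrid ($178,250): Adoption Credit: base = 3 × $1,380 = $4,140. income exceeds $113,400 by $64,850, which is 82 full-or-partial $800 increments; reduction = 82 × $30 = $2,460, leaving $1,680.
Aiyana ($202,950): Adoption Credit: base = 3 × $1,380 = $4,140. income exceeds $113,400 by $89,550, which is 112 full-or-partial $800 increments; reduction = 112 × $30 = $3,360, leaving $780.
Difference: |$1,680 − $780| = $900.

$900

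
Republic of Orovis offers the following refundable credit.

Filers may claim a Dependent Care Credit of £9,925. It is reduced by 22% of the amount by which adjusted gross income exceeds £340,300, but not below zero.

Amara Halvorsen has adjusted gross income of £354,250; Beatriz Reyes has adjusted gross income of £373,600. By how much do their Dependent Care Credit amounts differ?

Amara (£354,250): Dependent Care Credit: 22% of the £13,950 excess over £340,300 is £3,069; credit = £9,925 − £3,069 = £6,856.
Beatriz (£373,600): Dependent Care Credit: 22% of the £33,300 excess over £340,300 is £7,326; credit = £9,925 − £7,326 = £2,599.
Difference: |£6,856 − £2,599| = £4,257.

£4,257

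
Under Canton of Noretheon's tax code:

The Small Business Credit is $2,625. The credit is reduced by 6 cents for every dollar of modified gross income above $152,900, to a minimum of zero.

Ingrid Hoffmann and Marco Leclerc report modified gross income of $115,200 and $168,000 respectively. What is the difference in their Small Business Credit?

$906

Ingrid ($115,200): Small Business Credit: $115,200 is at or below the $152,900 threshold, so the full $2,625 applies.
Marco ($168,000): Small Business Credit: 6% of the $15,100 excess over $152,900 is $906; credit = $2,625 − $906 = $1,719.
Difference: |$2,625 − $1,719| = $906.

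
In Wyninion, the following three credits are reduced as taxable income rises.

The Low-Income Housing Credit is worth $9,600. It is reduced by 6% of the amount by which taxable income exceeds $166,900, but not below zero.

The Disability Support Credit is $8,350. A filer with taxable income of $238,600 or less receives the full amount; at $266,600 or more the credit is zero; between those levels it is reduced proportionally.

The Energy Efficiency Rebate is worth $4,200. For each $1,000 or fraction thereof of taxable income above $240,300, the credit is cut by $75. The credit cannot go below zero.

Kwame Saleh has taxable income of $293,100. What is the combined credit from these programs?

Low-Income Housing Credit: 6% of the $126,200 excess over $166,900 is $7,572; credit = $9,600 − $7,572 = $2,028.
Disability Support Credit: $293,100 is at or above $266,600, so the credit is $0.
Energy Efficiency Rebate: income exceeds $240,300 by $52,800, which is 53 full-or-partial $1,000 increments; reduction = 53 × $75 = $3,975, leaving $225.
Total: $2,028 + $0 + $225 = $2,253.

$2,253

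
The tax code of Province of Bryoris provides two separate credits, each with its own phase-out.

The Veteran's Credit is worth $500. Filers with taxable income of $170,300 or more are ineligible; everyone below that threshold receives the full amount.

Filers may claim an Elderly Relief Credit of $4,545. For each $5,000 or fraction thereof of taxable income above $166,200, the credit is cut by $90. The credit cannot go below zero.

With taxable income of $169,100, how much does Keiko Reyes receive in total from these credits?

Veteran's Credit: $169,100 is below the $170,300 cutoff, so the full $500 applies.
Elderly Relief Credit: income exceeds $166,200 by $2,900, which is 1 full-or-partial $5,000 increment; reduction = 1 × $90 = $90, leaving $4,455.
Total: $500 + $4,455 = $4,955.

$4,955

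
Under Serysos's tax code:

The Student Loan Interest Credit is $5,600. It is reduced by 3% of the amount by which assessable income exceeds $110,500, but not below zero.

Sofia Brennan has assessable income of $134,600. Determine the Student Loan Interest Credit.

Student Loan Interest Credit: 3% of the $24,100 excess over $110,500 is $723; credit = $5,600 − $723 = $4,877.

$4,877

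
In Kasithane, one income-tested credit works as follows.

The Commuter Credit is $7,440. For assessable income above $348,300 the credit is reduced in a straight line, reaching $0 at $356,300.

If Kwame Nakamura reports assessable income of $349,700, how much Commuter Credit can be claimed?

Commuter Credit: $349,700 is $1,400 into a $8,000 phase-out range, leaving 6,600/8,000 of the credit: $7,440 × 6,600/8,000 = $6,138.

$6,138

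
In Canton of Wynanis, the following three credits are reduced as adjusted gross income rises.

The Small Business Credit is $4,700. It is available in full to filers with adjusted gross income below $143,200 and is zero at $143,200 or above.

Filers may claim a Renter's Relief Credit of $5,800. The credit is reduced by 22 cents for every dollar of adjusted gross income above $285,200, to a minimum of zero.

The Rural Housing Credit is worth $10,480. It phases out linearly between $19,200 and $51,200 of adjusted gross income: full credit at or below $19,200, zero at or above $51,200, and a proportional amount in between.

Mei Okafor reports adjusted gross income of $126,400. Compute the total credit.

$10,500

Small Business Credit: $126,400 is below the $143,200 cutoff, so the full $4,700 applies.
Renter's Relief Credit: $126,400 is at or below the $285,200 threshold, so the full $5,800 applies.
Rural Housing Credit: $126,400 is at or above $51,200, so the credit is $0.
Total: $4,700 + $5,800 + $0 = $10,500.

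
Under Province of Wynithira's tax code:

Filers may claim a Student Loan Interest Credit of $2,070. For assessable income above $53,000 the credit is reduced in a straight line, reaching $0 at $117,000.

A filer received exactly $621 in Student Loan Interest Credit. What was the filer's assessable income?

$97,800

$621 is 621/2,070 of the full $2,070, so 1,449/2,070 of the $64,000 range has been used: income = $53,000 + $64,000 × 1,449/2,070 = $97,800.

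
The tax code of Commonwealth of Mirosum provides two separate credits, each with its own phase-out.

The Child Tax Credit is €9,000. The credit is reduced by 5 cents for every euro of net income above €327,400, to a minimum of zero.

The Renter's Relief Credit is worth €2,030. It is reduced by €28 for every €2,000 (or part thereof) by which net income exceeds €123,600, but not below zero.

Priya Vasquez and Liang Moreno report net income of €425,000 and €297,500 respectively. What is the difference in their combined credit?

Priya (€425,000): Child Tax Credit: 5% of the €97,600 excess over €327,400 is €4,880; credit = €9,000 − €4,880 = €4,120. Renter's Relief Credit: income exceeds €123,600 by €301,400 → 151 increments × €28 = €4,228 ≥ base, so the credit is €0. total €4,120 + €0 = €4,120
Liang (€297,500): Child Tax Credit: €297,500 is at or below the €327,400 threshold, so the full €9,000 applies. Renter's Relief Credit: income exceeds €123,600 by €173,900 → 87 increments × €28 = €2,436 ≥ base, so the credit is €0. total €9,000 + €0 = €9,000
Difference: |€4,120 − €9,000| = €4,880.

€4,880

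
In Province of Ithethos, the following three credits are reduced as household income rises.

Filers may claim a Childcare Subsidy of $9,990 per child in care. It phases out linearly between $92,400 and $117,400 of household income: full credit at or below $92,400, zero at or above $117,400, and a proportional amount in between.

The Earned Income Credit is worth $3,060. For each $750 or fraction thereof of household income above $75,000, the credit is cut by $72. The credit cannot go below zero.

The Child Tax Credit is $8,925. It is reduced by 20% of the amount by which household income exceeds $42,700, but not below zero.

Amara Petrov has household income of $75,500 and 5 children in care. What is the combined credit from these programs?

$55,303

Childcare Subsidy: base = 5 × $9,990 = $49,950. $75,500 is at or below the $92,400 threshold, so the full $49,950 applies.
Earned Income Credit: income exceeds $75,000 by $500, which is 1 full-or-partial $750 increment; reduction = 1 × $72 = $72, leaving $2,988.
Child Tax Credit: 20% of the $32,800 excess over $42,700 is $6,560; credit = $8,925 − $6,560 = $2,365.
Total: $49,950 + $2,988 + $2,365 = $55,303.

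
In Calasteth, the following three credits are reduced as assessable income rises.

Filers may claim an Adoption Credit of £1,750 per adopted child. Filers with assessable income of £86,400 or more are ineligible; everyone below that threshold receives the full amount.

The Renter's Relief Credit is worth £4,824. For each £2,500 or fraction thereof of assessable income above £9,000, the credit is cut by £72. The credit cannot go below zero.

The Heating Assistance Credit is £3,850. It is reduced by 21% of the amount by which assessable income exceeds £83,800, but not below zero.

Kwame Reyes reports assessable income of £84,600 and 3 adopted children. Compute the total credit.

Adoption Credit: base = 3 × £1,750 = £5,250. £84,600 is below the £86,400 cutoff, so the full £5,250 applies.
Renter's Relief Credit: income exceeds £9,000 by £75,600, which is 31 full-or-partial £2,500 increments; reduction = 31 × £72 = £2,232, leaving £2,592.
Heating Assistance Credit: 21% of the £800 excess over £83,800 is £168; credit = £3,850 − £168 = £3,682.
Total: £5,250 + £2,592 + £3,682 = £11,524.

£11,524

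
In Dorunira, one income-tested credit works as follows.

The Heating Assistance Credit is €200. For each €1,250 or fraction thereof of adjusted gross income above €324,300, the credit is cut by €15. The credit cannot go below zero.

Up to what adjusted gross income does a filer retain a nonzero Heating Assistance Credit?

After 13 increments the reduction is 13 × €15 = €195, leaving €5; one more increment wipes it out. Increment 13 ends at excess 13 × €1,250 = €16,250, so the highest qualifying income is €324,300 + €16,250 = €340,550.

€340,550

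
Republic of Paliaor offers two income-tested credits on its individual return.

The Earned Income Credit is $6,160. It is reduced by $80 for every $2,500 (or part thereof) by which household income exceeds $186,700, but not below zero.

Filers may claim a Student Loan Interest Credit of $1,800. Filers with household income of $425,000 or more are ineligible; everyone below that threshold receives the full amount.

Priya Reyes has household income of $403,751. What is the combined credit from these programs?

$1,800

Earned Income Credit: income exceeds $186,700 by $217,051 → 87 increments × $80 = $6,960 ≥ base, so the credit is $0.
Student Loan Interest Credit: $403,751 is below the $425,000 cutoff, so the full $1,800 applies.
Total: $0 + $1,800 = $1,800.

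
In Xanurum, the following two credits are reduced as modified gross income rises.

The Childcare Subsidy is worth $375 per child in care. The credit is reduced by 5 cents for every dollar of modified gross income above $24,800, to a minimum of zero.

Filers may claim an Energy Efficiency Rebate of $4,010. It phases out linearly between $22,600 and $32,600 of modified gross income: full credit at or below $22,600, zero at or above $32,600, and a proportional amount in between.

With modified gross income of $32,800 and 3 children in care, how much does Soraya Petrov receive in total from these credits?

Childcare Subsidy: base = 3 × $375 = $1,125. 5% of the $8,000 excess over $24,800 is $400; credit = $1,125 − $400 = $725.
Energy Efficiency Rebate: $32,800 is at or above $32,600, so the credit is $0.
Total: $725 + $0 = $725.

$725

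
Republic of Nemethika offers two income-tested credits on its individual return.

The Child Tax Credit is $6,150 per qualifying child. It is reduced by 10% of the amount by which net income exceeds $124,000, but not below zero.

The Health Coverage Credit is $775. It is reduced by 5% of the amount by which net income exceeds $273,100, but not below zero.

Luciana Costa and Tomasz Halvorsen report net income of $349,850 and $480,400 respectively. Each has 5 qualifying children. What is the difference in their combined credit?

Luciana ($349,850): Child Tax Credit: base = 5 × $6,150 = $30,750. 10% of the $225,850 excess over $124,000 is $22,585; credit = $30,750 − $22,585 = $8,165. Health Coverage Credit: 5% of the $76,750 excess over $273,100 is $3,837.50 ≥ base, so the credit is $0. total $8,165 + $0 = $8,165
Tomasz ($480,400): Child Tax Credit: base = 5 × $6,150 = $30,750. 10% of the $356,400 excess over $124,000 is $35,640 ≥ base, so the credit is $0. Health Coverage Credit: 5% of the $207,300 excess over $273,100 is $10,365 ≥ base, so the credit is $0. total $0 + $0 = $0
Difference: |$8,165 − $0| = $8,165.

$8,165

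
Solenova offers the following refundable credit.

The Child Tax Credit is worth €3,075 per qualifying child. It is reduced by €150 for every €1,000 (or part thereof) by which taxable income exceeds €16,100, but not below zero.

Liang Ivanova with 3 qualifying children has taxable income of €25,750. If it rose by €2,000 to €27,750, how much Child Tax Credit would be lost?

At €25,750 — base = 3 × €3,075 = €9,225. income exceeds €16,100 by €9,650, which is 10 full-or-partial €1,000 increments; reduction = 10 × €150 = €1,500, leaving €7,725.
At €27,750 — base = 3 × €3,075 = €9,225. income exceeds €16,100 by €11,650, which is 12 full-or-partial €1,000 increments; reduction = 12 × €150 = €1,800, leaving €7,425.
Lost: €7,725 − €7,425 = €300.

€300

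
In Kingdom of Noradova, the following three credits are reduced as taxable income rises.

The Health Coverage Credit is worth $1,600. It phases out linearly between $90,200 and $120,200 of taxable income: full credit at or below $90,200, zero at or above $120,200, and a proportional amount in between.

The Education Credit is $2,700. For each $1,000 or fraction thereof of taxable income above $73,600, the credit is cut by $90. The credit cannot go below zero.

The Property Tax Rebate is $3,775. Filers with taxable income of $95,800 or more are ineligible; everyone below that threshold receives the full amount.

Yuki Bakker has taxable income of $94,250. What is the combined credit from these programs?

$5,969

Health Coverage Credit: $94,250 is $4,050 into a $30,000 phase-out range, leaving 25,950/30,000 of the credit: $1,600 × 25,950/30,000 = $1,384.
Education Credit: income exceeds $73,600 by $20,650, which is 21 full-or-partial $1,000 increments; reduction = 21 × $90 = $1,890, leaving $810.
Property Tax Rebate: $94,250 is below the $95,800 cutoff, so the full $3,775 applies.
Total: $1,384 + $810 + $3,775 = $5,969.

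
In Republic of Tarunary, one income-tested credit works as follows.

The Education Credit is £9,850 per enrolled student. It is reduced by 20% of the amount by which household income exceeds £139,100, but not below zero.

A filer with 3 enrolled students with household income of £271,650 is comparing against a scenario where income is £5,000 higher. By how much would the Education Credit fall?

At £271,650 — base = 3 × £9,850 = £29,550. 20% of the £132,550 excess over £139,100 is £26,510; credit = £29,550 − £26,510 = £3,040.
At £276,650 — base = 3 × £9,850 = £29,550. 20% of the £137,550 excess over £139,100 is £27,510; credit = £29,550 − £27,510 = £2,040.
Lost: £3,040 − £2,040 = £1,000.

£1,000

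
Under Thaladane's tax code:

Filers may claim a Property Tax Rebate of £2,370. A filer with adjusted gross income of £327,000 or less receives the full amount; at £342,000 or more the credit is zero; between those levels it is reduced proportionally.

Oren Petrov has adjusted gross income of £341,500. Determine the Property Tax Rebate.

Property Tax Rebate: £341,500 is £14,500 into a £15,000 phase-out range, leaving 500/15,000 of the credit: £2,370 × 500/15,000 = £79.

£79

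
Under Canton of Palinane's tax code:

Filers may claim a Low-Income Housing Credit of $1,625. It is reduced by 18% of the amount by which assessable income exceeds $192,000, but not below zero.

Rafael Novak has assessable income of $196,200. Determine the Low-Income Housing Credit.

Low-Income Housing Credit: 18% of the $4,200 excess over $192,000 is $756; credit = $1,625 − $756 = $869.

$869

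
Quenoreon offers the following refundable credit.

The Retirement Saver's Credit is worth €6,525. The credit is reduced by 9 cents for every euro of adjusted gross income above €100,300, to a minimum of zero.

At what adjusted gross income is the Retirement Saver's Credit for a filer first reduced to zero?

The credit falls by 9% of each euro above €100,300, so it reaches zero when the excess is €6,525 / 9% = €72,500: income = €100,300 + €72,500 = €172,800.

€172,800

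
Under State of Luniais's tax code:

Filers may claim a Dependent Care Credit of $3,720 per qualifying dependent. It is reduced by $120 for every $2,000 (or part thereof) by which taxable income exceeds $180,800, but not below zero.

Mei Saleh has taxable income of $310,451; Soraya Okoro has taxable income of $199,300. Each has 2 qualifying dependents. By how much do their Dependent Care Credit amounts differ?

Mei ($310,451): Dependent Care Credit: base = 2 × $3,720 = $7,440. income exceeds $180,800 by $129,651 → 65 increments × $120 = $7,800 ≥ base, so the credit is $0.
Soraya ($199,300): Dependent Care Credit: base = 2 × $3,720 = $7,440. income exceeds $180,800 by $18,500, which is 10 full-or-partial $2,000 increments; reduction = 10 × $120 = $1,200, leaving $6,240.
Difference: |$0 − $6,240| = $6,240.

$6,240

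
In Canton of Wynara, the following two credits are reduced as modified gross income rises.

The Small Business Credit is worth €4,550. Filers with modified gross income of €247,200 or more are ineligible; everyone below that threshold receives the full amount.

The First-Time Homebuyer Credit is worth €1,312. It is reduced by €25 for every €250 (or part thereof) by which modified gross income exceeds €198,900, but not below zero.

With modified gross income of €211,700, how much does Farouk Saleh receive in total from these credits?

Small Business Credit: €211,700 is below the €247,200 cutoff, so the full €4,550 applies.
First-Time Homebuyer Credit: income exceeds €198,900 by €12,800, which is 52 full-or-partial €250 increments; reduction = 52 × €25 = €1,300, leaving €12.
Total: €4,550 + €12 = €4,562.

€4,562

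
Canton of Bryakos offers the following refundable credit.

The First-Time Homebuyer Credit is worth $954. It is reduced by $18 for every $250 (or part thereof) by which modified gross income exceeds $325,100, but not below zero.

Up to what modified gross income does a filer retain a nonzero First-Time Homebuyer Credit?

After 52 increments the reduction is 52 × $18 = $936, leaving $18; one more increment wipes it out. Increment 52 ends at excess 52 × $250 = $13,000, so the highest qualifying income is $325,100 + $13,000 = $338,100.

$338,100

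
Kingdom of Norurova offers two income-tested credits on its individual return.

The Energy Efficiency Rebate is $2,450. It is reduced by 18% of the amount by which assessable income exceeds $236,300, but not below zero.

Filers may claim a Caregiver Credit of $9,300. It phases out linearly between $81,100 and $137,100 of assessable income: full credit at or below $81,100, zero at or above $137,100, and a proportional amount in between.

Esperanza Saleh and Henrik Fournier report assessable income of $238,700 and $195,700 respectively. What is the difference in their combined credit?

Esperanza ($238,700): Energy Efficiency Rebate: 18% of the $2,400 excess over $236,300 is $432; credit = $2,450 − $432 = $2,018. Caregiver Credit: $238,700 is at or above $137,100, so the credit is $0. total $2,018 + $0 = $2,018
Henrik ($195,700): Energy Efficiency Rebate: $195,700 is at or below the $236,300 threshold, so the full $2,450 applies. Caregiver Credit: $195,700 is at or above $137,100, so the credit is $0. total $2,450 + $0 = $2,450
Difference: |$2,018 − $2,450| = $432.

$432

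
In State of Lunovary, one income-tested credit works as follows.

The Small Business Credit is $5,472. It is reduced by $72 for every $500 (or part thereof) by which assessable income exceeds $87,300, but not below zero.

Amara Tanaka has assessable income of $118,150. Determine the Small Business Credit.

Small Business Credit: income exceeds $87,300 by $30,850, which is 62 full-or-partial $500 increments; reduction = 62 × $72 = $4,464, leaving $1,008.

$1,008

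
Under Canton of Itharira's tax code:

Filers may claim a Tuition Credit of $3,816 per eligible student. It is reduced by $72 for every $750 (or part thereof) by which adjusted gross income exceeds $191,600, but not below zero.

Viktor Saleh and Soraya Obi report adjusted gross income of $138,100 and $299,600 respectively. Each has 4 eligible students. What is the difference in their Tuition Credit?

Viktor ($138,100): Tuition Credit: base = 4 × $3,816 = $15,264. $138,100 is at or below the $191,600 threshold, so the full $15,264 applies.
Soraya ($299,600): Tuition Credit: base = 4 × $3,816 = $15,264. income exceeds $191,600 by $108,000, which is 144 full-or-partial $750 increments; reduction = 144 × $72 = $10,368, leaving $4,896.
Difference: |$15,264 − $4,896| = $10,368.

$10,368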